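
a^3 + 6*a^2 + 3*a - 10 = (a - 1)*(a + 2)*(a + 5)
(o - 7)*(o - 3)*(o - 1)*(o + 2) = o^4 - 9*o^3 + 9*o^2 + 41*o - 42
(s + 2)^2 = s^2 + 4*s + 4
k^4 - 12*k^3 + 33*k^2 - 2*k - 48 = (k - 8)*(k - 3)*(k - 2)*(k + 1)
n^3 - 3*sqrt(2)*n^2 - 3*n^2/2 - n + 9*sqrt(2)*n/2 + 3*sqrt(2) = (n - 2)*(n + 1/2)*(n - 3*sqrt(2))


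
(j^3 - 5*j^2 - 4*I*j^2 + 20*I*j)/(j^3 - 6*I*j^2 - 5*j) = (-j^2 + 5*j + 4*I*j - 20*I)/(-j^2 + 6*I*j + 5)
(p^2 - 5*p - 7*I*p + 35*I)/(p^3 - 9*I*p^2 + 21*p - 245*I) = (p - 5)/(p^2 - 2*I*p + 35)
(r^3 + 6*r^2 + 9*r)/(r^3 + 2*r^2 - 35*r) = (r^2 + 6*r + 9)/(r^2 + 2*r - 35)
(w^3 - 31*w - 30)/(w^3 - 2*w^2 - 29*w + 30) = (w + 1)/(w - 1)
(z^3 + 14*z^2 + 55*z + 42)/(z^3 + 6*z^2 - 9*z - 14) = (z + 6)/(z - 2)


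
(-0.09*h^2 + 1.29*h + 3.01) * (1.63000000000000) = -0.1467*h^2 + 2.1027*h + 4.9063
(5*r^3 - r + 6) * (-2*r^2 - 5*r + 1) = -10*r^5 - 25*r^4 + 7*r^3 - 7*r^2 - 31*r + 6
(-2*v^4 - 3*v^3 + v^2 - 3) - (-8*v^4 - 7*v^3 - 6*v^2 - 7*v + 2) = 6*v^4 + 4*v^3 + 7*v^2 + 7*v - 5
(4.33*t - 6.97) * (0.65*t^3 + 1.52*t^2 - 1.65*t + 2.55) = 2.8145*t^4 + 2.0511*t^3 - 17.7389*t^2 + 22.542*t - 17.7735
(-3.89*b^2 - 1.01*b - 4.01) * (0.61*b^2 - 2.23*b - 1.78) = -2.3729*b^4 + 8.0586*b^3 + 6.7304*b^2 + 10.7401*b + 7.1378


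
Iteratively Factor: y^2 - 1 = (y - 1)*(y + 1)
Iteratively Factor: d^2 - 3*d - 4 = (d + 1)*(d - 4)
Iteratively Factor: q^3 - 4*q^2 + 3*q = (q)*(q^2 - 4*q + 3) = q*(q - 1)*(q - 3)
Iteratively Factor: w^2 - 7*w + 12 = (w - 3)*(w - 4)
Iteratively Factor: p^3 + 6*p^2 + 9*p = (p + 3)*(p^2 + 3*p) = (p + 3)^2*(p)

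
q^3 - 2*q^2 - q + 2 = (q - 2)*(q - 1)*(q + 1)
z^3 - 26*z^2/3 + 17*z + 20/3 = (z - 5)*(z - 4)*(z + 1/3)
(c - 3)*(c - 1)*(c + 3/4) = c^3 - 13*c^2/4 + 9/4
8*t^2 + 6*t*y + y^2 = (2*t + y)*(4*t + y)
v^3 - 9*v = v*(v - 3)*(v + 3)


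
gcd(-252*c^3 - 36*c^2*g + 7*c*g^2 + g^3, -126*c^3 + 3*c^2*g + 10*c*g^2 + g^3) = 42*c^2 + 13*c*g + g^2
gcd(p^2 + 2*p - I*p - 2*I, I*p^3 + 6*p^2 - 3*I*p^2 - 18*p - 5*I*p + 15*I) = p - I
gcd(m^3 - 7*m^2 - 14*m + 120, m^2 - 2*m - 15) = m - 5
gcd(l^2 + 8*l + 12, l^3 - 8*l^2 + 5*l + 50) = l + 2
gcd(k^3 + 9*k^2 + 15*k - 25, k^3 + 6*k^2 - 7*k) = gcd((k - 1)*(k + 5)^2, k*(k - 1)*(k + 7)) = k - 1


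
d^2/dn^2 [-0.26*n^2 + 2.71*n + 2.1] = -0.520000000000000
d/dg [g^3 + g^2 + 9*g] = 3*g^2 + 2*g + 9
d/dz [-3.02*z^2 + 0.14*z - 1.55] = 0.14 - 6.04*z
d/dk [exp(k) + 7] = exp(k)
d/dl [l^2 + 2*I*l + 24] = 2*l + 2*I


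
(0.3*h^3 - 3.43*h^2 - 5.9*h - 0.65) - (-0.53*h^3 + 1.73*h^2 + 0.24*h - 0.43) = 0.83*h^3 - 5.16*h^2 - 6.14*h - 0.22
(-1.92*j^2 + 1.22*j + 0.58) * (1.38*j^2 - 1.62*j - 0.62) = -2.6496*j^4 + 4.794*j^3 + 0.0143999999999997*j^2 - 1.696*j - 0.3596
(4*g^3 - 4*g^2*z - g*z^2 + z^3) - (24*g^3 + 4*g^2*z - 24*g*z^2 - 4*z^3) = -20*g^3 - 8*g^2*z + 23*g*z^2 + 5*z^3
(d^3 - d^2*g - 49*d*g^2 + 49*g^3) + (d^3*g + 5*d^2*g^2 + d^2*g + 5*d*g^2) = d^3*g + d^3 + 5*d^2*g^2 - 44*d*g^2 + 49*g^3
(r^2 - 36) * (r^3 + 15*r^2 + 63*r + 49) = r^5 + 15*r^4 + 27*r^3 - 491*r^2 - 2268*r - 1764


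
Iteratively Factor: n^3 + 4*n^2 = (n)*(n^2 + 4*n) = n^2*(n + 4)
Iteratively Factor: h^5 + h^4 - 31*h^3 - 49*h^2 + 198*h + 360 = (h - 3)*(h^4 + 4*h^3 - 19*h^2 - 106*h - 120) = (h - 5)*(h - 3)*(h^3 + 9*h^2 + 26*h + 24) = (h - 5)*(h - 3)*(h + 2)*(h^2 + 7*h + 12) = (h - 5)*(h - 3)*(h + 2)*(h + 3)*(h + 4)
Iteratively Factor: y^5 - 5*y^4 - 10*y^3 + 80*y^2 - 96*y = (y - 3)*(y^4 - 2*y^3 - 16*y^2 + 32*y) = (y - 3)*(y + 4)*(y^3 - 6*y^2 + 8*y) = (y - 4)*(y - 3)*(y + 4)*(y^2 - 2*y) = y*(y - 4)*(y - 3)*(y + 4)*(y - 2)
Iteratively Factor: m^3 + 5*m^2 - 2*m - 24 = (m + 4)*(m^2 + m - 6) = (m + 3)*(m + 4)*(m - 2)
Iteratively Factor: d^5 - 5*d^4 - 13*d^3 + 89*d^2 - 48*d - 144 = (d + 4)*(d^4 - 9*d^3 + 23*d^2 - 3*d - 36) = (d - 3)*(d + 4)*(d^3 - 6*d^2 + 5*d + 12) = (d - 3)^2*(d + 4)*(d^2 - 3*d - 4) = (d - 4)*(d - 3)^2*(d + 4)*(d + 1)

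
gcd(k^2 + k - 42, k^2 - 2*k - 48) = 1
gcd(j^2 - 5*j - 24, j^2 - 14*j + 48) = j - 8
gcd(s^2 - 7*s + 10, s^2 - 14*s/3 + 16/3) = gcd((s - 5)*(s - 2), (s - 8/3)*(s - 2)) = s - 2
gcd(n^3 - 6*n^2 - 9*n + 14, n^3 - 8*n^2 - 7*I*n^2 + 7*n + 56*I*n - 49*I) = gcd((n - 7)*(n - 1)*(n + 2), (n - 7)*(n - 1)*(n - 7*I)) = n^2 - 8*n + 7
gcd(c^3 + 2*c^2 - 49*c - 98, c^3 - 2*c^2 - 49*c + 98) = c^2 - 49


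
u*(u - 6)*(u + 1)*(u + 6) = u^4 + u^3 - 36*u^2 - 36*u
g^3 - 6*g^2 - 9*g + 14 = (g - 7)*(g - 1)*(g + 2)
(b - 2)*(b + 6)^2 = b^3 + 10*b^2 + 12*b - 72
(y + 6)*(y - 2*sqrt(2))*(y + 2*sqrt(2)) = y^3 + 6*y^2 - 8*y - 48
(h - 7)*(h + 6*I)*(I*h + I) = I*h^3 - 6*h^2 - 6*I*h^2 + 36*h - 7*I*h + 42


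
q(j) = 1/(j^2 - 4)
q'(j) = -2*j/(j^2 - 4)^2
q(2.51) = 0.43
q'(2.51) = -0.95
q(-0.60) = -0.27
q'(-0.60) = 0.09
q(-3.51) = 0.12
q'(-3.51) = 0.10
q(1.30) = -0.43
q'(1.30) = -0.49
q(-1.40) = -0.49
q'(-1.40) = 0.67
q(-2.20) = 1.19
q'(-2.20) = 6.24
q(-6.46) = 0.03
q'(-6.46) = 0.01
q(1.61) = -0.71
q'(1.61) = -1.62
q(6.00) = 0.03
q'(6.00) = -0.01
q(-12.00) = 0.01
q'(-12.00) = 0.00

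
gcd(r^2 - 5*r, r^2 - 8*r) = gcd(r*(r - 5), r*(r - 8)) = r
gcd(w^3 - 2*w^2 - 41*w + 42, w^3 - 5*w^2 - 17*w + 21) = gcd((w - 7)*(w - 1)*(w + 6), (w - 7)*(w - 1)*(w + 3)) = w^2 - 8*w + 7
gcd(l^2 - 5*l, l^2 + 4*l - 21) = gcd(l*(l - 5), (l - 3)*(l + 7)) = 1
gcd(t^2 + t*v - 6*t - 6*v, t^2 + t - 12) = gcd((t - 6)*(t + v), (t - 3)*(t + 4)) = 1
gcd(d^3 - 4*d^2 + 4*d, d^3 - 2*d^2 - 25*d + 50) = d - 2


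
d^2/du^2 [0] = 0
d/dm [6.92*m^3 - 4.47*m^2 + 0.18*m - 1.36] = 20.76*m^2 - 8.94*m + 0.18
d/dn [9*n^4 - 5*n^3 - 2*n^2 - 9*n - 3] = 36*n^3 - 15*n^2 - 4*n - 9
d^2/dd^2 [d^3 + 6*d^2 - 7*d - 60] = 6*d + 12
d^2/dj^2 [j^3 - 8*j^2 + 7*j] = 6*j - 16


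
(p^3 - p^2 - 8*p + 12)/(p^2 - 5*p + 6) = (p^2 + p - 6)/(p - 3)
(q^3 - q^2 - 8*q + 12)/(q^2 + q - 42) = (q^3 - q^2 - 8*q + 12)/(q^2 + q - 42)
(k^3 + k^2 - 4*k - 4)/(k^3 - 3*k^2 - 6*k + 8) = (k^2 - k - 2)/(k^2 - 5*k + 4)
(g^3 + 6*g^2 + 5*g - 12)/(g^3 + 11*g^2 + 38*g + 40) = (g^2 + 2*g - 3)/(g^2 + 7*g + 10)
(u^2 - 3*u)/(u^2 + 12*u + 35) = u*(u - 3)/(u^2 + 12*u + 35)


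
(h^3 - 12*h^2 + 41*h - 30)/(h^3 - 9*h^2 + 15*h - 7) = (h^2 - 11*h + 30)/(h^2 - 8*h + 7)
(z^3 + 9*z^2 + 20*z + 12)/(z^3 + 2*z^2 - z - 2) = (z + 6)/(z - 1)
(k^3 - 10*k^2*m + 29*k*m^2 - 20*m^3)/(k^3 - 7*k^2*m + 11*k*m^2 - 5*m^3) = (k - 4*m)/(k - m)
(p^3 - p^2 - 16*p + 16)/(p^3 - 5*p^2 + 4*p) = (p + 4)/p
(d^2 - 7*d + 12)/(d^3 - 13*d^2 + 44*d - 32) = (d - 3)/(d^2 - 9*d + 8)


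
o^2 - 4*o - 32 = (o - 8)*(o + 4)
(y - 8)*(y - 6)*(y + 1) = y^3 - 13*y^2 + 34*y + 48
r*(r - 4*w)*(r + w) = r^3 - 3*r^2*w - 4*r*w^2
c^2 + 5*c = c*(c + 5)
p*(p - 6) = p^2 - 6*p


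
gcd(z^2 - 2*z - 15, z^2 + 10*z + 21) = z + 3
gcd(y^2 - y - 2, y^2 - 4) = y - 2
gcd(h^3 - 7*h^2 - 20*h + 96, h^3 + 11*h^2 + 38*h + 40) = h + 4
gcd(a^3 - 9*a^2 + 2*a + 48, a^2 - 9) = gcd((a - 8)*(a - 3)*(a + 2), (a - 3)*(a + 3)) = a - 3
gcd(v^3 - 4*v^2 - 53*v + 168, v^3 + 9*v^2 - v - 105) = v^2 + 4*v - 21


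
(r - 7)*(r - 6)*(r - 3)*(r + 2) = r^4 - 14*r^3 + 49*r^2 + 36*r - 252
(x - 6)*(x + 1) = x^2 - 5*x - 6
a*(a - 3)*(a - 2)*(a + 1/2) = a^4 - 9*a^3/2 + 7*a^2/2 + 3*a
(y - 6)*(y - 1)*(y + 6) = y^3 - y^2 - 36*y + 36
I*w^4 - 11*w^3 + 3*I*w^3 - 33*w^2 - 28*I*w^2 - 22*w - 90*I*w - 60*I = (w + 2)*(w + 5*I)*(w + 6*I)*(I*w + I)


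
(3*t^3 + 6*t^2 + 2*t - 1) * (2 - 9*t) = -27*t^4 - 48*t^3 - 6*t^2 + 13*t - 2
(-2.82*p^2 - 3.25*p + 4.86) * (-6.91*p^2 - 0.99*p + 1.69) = 19.4862*p^4 + 25.2493*p^3 - 35.1309*p^2 - 10.3039*p + 8.2134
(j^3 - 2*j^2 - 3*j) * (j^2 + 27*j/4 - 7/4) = j^5 + 19*j^4/4 - 73*j^3/4 - 67*j^2/4 + 21*j/4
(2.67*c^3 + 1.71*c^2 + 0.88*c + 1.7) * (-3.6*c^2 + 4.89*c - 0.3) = -9.612*c^5 + 6.9003*c^4 + 4.3929*c^3 - 2.3298*c^2 + 8.049*c - 0.51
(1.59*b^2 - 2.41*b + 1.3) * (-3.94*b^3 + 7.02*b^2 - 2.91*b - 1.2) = -6.2646*b^5 + 20.6572*b^4 - 26.6671*b^3 + 14.2311*b^2 - 0.891*b - 1.56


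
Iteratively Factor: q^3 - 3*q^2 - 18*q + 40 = (q + 4)*(q^2 - 7*q + 10) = (q - 2)*(q + 4)*(q - 5)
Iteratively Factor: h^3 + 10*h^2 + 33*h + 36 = (h + 3)*(h^2 + 7*h + 12) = (h + 3)*(h + 4)*(h + 3)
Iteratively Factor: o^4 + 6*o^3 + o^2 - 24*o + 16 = (o + 4)*(o^3 + 2*o^2 - 7*o + 4) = (o - 1)*(o + 4)*(o^2 + 3*o - 4) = (o - 1)^2*(o + 4)*(o + 4)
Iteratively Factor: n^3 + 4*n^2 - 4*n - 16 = (n + 4)*(n^2 - 4) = (n - 2)*(n + 4)*(n + 2)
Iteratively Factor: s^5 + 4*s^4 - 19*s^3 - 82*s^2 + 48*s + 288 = (s + 4)*(s^4 - 19*s^2 - 6*s + 72) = (s - 2)*(s + 4)*(s^3 + 2*s^2 - 15*s - 36) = (s - 2)*(s + 3)*(s + 4)*(s^2 - s - 12) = (s - 4)*(s - 2)*(s + 3)*(s + 4)*(s + 3)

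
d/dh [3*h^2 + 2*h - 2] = 6*h + 2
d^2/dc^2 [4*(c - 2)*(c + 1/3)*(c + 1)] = 24*c - 16/3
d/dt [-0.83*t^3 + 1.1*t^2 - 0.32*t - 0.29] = -2.49*t^2 + 2.2*t - 0.32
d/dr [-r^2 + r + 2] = 1 - 2*r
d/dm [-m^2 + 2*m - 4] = 2 - 2*m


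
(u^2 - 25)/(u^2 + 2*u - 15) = (u - 5)/(u - 3)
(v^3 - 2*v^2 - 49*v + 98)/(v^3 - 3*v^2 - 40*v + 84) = (v + 7)/(v + 6)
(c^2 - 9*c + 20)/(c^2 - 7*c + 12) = (c - 5)/(c - 3)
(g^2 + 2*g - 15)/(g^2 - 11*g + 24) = (g + 5)/(g - 8)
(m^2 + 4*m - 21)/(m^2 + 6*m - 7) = (m - 3)/(m - 1)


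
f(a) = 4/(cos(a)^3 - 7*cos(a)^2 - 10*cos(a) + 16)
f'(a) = 4*(3*sin(a)*cos(a)^2 - 14*sin(a)*cos(a) - 10*sin(a))/(cos(a)^3 - 7*cos(a)^2 - 10*cos(a) + 16)^2 = 4*(3*cos(a)^2 - 14*cos(a) - 10)*sin(a)/(cos(a)^3 - 7*cos(a)^2 - 10*cos(a) + 16)^2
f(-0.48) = 1.72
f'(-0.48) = 6.88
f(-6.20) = 55.12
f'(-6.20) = -1323.61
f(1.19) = 0.35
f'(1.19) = -0.42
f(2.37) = 0.21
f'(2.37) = 0.01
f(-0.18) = 11.83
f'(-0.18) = 130.64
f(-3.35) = 0.22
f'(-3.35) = 0.02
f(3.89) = 0.21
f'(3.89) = -0.01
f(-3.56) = 0.22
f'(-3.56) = 0.03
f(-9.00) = 0.22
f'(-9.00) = -0.03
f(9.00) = 0.22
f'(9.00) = 0.03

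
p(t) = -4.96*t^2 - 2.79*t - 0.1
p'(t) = -9.92*t - 2.79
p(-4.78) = -100.09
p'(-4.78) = 44.63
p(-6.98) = -222.28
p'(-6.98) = 66.45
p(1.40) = -13.73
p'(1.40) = -16.68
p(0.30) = -1.38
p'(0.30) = -5.77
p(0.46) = -2.43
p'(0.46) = -7.35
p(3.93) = -87.67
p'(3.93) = -41.78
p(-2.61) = -26.61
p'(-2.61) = 23.10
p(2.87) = -48.96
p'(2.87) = -31.26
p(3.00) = -53.11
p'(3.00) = -32.55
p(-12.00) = -680.86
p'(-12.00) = 116.25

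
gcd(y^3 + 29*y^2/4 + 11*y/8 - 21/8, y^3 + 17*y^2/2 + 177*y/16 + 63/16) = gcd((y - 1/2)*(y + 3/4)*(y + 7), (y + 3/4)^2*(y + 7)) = y^2 + 31*y/4 + 21/4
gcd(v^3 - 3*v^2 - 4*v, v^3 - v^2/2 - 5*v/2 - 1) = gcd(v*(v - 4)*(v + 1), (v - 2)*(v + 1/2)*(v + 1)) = v + 1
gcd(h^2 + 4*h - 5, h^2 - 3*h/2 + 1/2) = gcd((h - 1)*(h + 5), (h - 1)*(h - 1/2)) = h - 1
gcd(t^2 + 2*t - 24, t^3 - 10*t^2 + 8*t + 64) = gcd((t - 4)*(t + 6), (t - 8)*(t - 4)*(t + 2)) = t - 4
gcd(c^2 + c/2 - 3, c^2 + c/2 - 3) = c^2 + c/2 - 3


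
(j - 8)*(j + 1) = j^2 - 7*j - 8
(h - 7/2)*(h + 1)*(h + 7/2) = h^3 + h^2 - 49*h/4 - 49/4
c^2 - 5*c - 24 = (c - 8)*(c + 3)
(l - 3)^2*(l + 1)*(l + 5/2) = l^4 - 5*l^3/2 - 19*l^2/2 + 33*l/2 + 45/2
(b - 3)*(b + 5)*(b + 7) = b^3 + 9*b^2 - b - 105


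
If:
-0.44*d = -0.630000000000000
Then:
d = 1.43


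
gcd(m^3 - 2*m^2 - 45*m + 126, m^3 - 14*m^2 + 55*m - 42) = m - 6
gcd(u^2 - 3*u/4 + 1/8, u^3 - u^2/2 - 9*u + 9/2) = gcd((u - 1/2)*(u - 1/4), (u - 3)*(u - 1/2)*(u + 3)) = u - 1/2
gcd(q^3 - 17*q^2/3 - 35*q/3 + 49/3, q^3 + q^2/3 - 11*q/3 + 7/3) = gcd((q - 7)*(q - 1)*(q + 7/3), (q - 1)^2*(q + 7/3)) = q^2 + 4*q/3 - 7/3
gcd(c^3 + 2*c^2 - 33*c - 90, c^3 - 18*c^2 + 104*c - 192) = c - 6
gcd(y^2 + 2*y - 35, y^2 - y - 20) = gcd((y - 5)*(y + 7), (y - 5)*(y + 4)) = y - 5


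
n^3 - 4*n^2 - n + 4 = (n - 4)*(n - 1)*(n + 1)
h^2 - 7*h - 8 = (h - 8)*(h + 1)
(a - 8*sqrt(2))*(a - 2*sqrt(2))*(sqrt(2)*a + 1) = sqrt(2)*a^3 - 19*a^2 + 22*sqrt(2)*a + 32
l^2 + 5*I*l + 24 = (l - 3*I)*(l + 8*I)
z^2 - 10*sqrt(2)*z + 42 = (z - 7*sqrt(2))*(z - 3*sqrt(2))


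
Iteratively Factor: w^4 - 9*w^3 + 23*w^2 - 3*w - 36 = (w + 1)*(w^3 - 10*w^2 + 33*w - 36) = (w - 3)*(w + 1)*(w^2 - 7*w + 12) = (w - 3)^2*(w + 1)*(w - 4)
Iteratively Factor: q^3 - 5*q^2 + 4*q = (q - 1)*(q^2 - 4*q) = q*(q - 1)*(q - 4)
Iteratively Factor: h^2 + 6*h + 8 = (h + 4)*(h + 2)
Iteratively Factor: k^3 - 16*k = (k + 4)*(k^2 - 4*k) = k*(k + 4)*(k - 4)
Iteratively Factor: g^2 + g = (g)*(g + 1)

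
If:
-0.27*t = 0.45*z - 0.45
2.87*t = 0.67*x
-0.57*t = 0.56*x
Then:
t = 0.00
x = 0.00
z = 1.00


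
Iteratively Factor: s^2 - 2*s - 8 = (s - 4)*(s + 2)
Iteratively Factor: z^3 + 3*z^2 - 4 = (z + 2)*(z^2 + z - 2) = (z - 1)*(z + 2)*(z + 2)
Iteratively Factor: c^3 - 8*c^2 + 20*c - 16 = (c - 2)*(c^2 - 6*c + 8) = (c - 4)*(c - 2)*(c - 2)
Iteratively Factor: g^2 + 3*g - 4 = (g - 1)*(g + 4)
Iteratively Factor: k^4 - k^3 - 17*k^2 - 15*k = (k + 1)*(k^3 - 2*k^2 - 15*k) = (k - 5)*(k + 1)*(k^2 + 3*k) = k*(k - 5)*(k + 1)*(k + 3)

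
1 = 1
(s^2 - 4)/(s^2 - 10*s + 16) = (s + 2)/(s - 8)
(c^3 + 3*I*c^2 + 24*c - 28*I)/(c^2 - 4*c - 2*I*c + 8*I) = (c^2 + 5*I*c + 14)/(c - 4)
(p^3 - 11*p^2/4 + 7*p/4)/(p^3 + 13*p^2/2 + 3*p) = (4*p^2 - 11*p + 7)/(2*(2*p^2 + 13*p + 6))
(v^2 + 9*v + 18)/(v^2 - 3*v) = (v^2 + 9*v + 18)/(v*(v - 3))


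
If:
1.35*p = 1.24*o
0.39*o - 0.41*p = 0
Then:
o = 0.00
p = 0.00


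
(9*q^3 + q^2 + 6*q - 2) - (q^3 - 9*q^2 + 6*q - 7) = 8*q^3 + 10*q^2 + 5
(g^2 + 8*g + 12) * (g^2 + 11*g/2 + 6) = g^4 + 27*g^3/2 + 62*g^2 + 114*g + 72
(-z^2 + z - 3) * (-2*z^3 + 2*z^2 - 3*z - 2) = 2*z^5 - 4*z^4 + 11*z^3 - 7*z^2 + 7*z + 6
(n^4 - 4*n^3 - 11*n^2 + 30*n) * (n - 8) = n^5 - 12*n^4 + 21*n^3 + 118*n^2 - 240*n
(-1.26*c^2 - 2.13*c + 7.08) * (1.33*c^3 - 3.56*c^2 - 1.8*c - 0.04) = -1.6758*c^5 + 1.6527*c^4 + 19.2672*c^3 - 21.3204*c^2 - 12.6588*c - 0.2832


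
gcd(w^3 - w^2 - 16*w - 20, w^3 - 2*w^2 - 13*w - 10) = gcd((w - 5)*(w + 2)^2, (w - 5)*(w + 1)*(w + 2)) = w^2 - 3*w - 10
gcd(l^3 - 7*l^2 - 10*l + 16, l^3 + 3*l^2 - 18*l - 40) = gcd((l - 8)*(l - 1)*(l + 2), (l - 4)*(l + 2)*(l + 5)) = l + 2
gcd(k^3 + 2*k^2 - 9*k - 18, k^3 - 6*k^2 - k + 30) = k^2 - k - 6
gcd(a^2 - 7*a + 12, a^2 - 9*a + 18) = a - 3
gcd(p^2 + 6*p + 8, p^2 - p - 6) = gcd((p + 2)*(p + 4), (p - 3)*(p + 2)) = p + 2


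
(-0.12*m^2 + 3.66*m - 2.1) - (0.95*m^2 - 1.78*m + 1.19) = -1.07*m^2 + 5.44*m - 3.29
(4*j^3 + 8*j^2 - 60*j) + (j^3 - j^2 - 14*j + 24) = 5*j^3 + 7*j^2 - 74*j + 24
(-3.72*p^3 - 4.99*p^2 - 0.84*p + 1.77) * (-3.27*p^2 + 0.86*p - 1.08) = 12.1644*p^5 + 13.1181*p^4 + 2.473*p^3 - 1.1211*p^2 + 2.4294*p - 1.9116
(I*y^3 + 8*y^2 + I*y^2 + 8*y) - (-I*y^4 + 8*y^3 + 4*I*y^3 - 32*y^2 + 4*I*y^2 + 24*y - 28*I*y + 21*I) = I*y^4 - 8*y^3 - 3*I*y^3 + 40*y^2 - 3*I*y^2 - 16*y + 28*I*y - 21*I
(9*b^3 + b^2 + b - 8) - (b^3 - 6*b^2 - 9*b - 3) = 8*b^3 + 7*b^2 + 10*b - 5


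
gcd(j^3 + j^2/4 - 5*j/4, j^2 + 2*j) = j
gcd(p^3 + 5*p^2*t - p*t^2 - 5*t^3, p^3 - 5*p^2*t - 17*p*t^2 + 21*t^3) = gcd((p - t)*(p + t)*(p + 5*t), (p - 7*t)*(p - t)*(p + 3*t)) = p - t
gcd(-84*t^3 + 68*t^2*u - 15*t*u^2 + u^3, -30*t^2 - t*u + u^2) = 6*t - u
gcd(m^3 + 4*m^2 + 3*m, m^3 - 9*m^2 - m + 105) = m + 3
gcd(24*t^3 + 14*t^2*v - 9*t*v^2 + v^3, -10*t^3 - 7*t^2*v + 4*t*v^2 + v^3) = t + v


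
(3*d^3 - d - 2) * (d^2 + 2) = 3*d^5 + 5*d^3 - 2*d^2 - 2*d - 4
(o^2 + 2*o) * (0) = 0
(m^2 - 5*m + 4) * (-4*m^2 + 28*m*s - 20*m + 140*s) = -4*m^4 + 28*m^3*s + 84*m^2 - 588*m*s - 80*m + 560*s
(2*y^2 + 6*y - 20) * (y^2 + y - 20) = 2*y^4 + 8*y^3 - 54*y^2 - 140*y + 400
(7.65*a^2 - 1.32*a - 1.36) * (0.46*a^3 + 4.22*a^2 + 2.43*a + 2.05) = 3.519*a^5 + 31.6758*a^4 + 12.3935*a^3 + 6.7357*a^2 - 6.0108*a - 2.788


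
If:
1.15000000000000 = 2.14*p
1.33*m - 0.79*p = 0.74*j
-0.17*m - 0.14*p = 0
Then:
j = -1.37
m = -0.44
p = 0.54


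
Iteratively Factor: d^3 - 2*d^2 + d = (d - 1)*(d^2 - d) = (d - 1)^2*(d)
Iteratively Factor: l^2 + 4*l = (l + 4)*(l)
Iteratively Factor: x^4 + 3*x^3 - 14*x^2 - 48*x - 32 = (x + 2)*(x^3 + x^2 - 16*x - 16) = (x + 1)*(x + 2)*(x^2 - 16) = (x + 1)*(x + 2)*(x + 4)*(x - 4)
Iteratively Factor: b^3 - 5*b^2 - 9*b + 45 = (b - 5)*(b^2 - 9) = (b - 5)*(b - 3)*(b + 3)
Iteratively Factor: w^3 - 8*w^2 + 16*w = (w)*(w^2 - 8*w + 16) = w*(w - 4)*(w - 4)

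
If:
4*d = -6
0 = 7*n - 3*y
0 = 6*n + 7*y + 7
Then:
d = -3/2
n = -21/67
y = -49/67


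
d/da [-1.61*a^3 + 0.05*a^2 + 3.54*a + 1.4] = -4.83*a^2 + 0.1*a + 3.54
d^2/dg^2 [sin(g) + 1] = -sin(g)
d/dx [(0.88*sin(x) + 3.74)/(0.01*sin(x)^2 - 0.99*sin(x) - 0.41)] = (-0.0088*sin(x)^2 - 0.0748*sin(x) + 3.3418)*cos(x)/(0.0001*sin(x)^4 - 0.0198*sin(x)^3 + 0.9719*sin(x)^2 + 0.8118*sin(x) + 0.1681)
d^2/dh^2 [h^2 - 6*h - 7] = 2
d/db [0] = 0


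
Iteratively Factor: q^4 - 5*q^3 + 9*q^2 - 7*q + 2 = (q - 1)*(q^3 - 4*q^2 + 5*q - 2) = (q - 2)*(q - 1)*(q^2 - 2*q + 1) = (q - 2)*(q - 1)^2*(q - 1)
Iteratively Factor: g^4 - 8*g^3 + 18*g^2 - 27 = (g + 1)*(g^3 - 9*g^2 + 27*g - 27) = (g - 3)*(g + 1)*(g^2 - 6*g + 9) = (g - 3)^2*(g + 1)*(g - 3)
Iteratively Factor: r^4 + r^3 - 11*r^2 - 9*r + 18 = (r - 1)*(r^3 + 2*r^2 - 9*r - 18) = (r - 3)*(r - 1)*(r^2 + 5*r + 6) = (r - 3)*(r - 1)*(r + 2)*(r + 3)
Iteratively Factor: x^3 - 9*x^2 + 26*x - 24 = (x - 2)*(x^2 - 7*x + 12) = (x - 3)*(x - 2)*(x - 4)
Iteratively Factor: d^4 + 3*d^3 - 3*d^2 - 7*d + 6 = (d + 2)*(d^3 + d^2 - 5*d + 3) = (d - 1)*(d + 2)*(d^2 + 2*d - 3) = (d - 1)^2*(d + 2)*(d + 3)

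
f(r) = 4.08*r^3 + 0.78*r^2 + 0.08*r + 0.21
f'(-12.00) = 1743.92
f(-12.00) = -6938.67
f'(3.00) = 114.92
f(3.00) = 117.63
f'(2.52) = 81.74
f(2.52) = 70.66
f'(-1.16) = 14.74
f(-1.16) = -5.20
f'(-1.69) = 32.40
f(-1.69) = -17.39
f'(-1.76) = 35.25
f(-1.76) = -19.76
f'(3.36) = 143.51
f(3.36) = 164.05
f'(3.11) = 123.32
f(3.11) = 130.73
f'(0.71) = 7.36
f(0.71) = 2.12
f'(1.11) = 16.89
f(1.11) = 6.84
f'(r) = 12.24*r^2 + 1.56*r + 0.08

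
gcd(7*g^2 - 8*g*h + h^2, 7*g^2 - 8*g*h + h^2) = 7*g^2 - 8*g*h + h^2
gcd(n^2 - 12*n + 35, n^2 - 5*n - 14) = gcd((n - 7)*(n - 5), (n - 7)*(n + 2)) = n - 7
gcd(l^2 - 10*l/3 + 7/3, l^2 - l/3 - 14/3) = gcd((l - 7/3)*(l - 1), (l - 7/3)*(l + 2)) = l - 7/3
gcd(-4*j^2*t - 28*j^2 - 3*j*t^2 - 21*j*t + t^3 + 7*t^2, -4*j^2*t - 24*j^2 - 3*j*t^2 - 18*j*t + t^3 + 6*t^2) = -4*j^2 - 3*j*t + t^2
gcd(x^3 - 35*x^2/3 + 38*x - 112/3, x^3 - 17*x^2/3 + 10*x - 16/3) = x^2 - 14*x/3 + 16/3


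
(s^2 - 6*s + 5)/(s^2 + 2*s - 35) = (s - 1)/(s + 7)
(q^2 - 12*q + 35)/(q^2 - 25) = (q - 7)/(q + 5)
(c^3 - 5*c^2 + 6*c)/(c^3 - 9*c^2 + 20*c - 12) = c*(c - 3)/(c^2 - 7*c + 6)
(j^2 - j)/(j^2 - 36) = j*(j - 1)/(j^2 - 36)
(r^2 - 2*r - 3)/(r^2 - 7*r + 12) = (r + 1)/(r - 4)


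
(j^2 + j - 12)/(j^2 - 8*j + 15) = (j + 4)/(j - 5)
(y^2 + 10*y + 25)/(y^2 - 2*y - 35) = (y + 5)/(y - 7)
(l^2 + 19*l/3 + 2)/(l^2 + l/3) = (l + 6)/l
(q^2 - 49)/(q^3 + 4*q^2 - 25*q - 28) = (q - 7)/(q^2 - 3*q - 4)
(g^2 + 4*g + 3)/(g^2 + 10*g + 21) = (g + 1)/(g + 7)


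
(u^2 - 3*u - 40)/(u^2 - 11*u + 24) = (u + 5)/(u - 3)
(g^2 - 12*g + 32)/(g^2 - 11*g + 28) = (g - 8)/(g - 7)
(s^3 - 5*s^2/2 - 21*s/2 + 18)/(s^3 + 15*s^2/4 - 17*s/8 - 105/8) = 4*(2*s^2 - 11*s + 12)/(8*s^2 + 6*s - 35)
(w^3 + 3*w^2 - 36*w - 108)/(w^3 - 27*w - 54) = (w + 6)/(w + 3)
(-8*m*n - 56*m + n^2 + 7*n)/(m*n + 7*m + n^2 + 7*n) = (-8*m + n)/(m + n)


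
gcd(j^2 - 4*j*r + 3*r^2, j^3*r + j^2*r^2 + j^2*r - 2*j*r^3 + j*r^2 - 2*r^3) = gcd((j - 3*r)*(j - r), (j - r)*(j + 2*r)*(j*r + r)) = -j + r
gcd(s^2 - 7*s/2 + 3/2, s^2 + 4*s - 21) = s - 3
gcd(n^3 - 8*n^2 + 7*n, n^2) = n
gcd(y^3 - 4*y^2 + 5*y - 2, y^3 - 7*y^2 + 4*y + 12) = y - 2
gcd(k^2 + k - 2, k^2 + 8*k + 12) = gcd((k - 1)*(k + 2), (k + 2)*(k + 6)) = k + 2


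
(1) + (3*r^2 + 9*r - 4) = 3*r^2 + 9*r - 3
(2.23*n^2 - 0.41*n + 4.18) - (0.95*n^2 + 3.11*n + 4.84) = 1.28*n^2 - 3.52*n - 0.66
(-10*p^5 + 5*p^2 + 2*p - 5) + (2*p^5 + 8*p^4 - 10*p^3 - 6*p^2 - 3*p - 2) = -8*p^5 + 8*p^4 - 10*p^3 - p^2 - p - 7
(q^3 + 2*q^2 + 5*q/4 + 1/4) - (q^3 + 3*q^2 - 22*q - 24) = -q^2 + 93*q/4 + 97/4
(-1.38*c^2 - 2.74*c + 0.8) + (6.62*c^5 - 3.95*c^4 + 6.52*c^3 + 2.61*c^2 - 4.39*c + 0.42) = 6.62*c^5 - 3.95*c^4 + 6.52*c^3 + 1.23*c^2 - 7.13*c + 1.22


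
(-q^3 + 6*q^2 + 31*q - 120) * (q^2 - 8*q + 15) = -q^5 + 14*q^4 - 32*q^3 - 278*q^2 + 1425*q - 1800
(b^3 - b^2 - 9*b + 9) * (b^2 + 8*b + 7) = b^5 + 7*b^4 - 10*b^3 - 70*b^2 + 9*b + 63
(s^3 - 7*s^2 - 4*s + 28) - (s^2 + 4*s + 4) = s^3 - 8*s^2 - 8*s + 24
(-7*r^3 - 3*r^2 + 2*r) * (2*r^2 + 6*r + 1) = -14*r^5 - 48*r^4 - 21*r^3 + 9*r^2 + 2*r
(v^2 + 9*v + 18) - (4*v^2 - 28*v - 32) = -3*v^2 + 37*v + 50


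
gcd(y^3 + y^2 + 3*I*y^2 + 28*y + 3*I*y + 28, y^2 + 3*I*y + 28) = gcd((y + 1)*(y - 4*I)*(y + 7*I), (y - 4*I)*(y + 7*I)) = y^2 + 3*I*y + 28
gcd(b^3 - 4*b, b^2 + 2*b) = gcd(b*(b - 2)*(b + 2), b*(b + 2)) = b^2 + 2*b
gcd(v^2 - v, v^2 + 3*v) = v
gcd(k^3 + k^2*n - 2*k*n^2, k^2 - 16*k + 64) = 1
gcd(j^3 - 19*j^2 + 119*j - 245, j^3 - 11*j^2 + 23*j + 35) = j^2 - 12*j + 35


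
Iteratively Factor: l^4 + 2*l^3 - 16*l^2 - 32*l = (l - 4)*(l^3 + 6*l^2 + 8*l) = l*(l - 4)*(l^2 + 6*l + 8) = l*(l - 4)*(l + 4)*(l + 2)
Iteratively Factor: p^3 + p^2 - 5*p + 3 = (p + 3)*(p^2 - 2*p + 1) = (p - 1)*(p + 3)*(p - 1)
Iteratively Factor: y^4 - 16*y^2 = (y + 4)*(y^3 - 4*y^2) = y*(y + 4)*(y^2 - 4*y) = y^2*(y + 4)*(y - 4)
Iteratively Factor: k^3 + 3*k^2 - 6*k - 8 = (k - 2)*(k^2 + 5*k + 4) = (k - 2)*(k + 4)*(k + 1)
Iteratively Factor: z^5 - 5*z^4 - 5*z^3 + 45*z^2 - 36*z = (z - 1)*(z^4 - 4*z^3 - 9*z^2 + 36*z) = (z - 3)*(z - 1)*(z^3 - z^2 - 12*z) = (z - 3)*(z - 1)*(z + 3)*(z^2 - 4*z) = z*(z - 3)*(z - 1)*(z + 3)*(z - 4)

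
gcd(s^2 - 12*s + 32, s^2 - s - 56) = s - 8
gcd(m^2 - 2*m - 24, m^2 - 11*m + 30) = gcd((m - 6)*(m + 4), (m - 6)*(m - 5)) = m - 6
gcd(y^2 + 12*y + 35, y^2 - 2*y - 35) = y + 5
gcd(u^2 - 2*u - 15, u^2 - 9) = u + 3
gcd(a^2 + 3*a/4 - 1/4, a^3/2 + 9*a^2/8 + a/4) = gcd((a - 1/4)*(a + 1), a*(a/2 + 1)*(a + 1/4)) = 1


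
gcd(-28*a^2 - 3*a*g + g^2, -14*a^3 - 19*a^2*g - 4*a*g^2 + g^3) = 7*a - g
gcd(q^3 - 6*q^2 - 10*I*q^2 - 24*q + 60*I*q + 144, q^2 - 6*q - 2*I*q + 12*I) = q - 6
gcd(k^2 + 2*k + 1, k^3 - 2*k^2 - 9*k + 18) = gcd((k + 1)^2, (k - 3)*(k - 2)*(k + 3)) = 1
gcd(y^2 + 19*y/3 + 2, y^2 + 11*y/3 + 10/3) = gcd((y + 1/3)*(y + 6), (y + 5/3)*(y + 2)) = 1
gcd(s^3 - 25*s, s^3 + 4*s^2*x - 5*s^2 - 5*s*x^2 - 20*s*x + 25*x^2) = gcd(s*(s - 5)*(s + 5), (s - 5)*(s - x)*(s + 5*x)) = s - 5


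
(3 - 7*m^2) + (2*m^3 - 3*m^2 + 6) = 2*m^3 - 10*m^2 + 9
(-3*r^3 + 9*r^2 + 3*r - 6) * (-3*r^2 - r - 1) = 9*r^5 - 24*r^4 - 15*r^3 + 6*r^2 + 3*r + 6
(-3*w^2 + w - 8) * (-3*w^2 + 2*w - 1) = 9*w^4 - 9*w^3 + 29*w^2 - 17*w + 8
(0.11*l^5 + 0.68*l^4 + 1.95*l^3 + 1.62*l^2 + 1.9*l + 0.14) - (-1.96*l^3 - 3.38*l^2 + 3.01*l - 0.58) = 0.11*l^5 + 0.68*l^4 + 3.91*l^3 + 5.0*l^2 - 1.11*l + 0.72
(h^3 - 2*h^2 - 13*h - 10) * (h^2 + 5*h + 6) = h^5 + 3*h^4 - 17*h^3 - 87*h^2 - 128*h - 60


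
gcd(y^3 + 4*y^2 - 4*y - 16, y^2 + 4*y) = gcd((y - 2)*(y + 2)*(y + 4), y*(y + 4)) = y + 4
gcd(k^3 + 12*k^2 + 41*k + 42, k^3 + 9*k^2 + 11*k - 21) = k^2 + 10*k + 21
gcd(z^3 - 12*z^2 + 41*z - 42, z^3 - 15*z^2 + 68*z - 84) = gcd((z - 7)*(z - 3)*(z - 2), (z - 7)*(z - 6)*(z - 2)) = z^2 - 9*z + 14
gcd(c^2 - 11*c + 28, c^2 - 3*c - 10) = 1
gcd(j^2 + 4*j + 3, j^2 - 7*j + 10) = 1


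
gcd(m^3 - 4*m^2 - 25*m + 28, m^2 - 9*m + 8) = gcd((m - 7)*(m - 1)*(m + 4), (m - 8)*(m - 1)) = m - 1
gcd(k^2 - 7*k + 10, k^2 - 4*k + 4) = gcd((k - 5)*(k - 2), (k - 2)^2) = k - 2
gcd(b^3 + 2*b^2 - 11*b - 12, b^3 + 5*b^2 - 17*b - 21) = b^2 - 2*b - 3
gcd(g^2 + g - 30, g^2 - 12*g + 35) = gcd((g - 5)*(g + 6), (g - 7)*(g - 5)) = g - 5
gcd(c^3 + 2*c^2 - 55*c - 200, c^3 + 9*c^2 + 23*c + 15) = c + 5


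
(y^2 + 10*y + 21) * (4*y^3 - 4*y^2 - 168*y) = 4*y^5 + 36*y^4 - 124*y^3 - 1764*y^2 - 3528*y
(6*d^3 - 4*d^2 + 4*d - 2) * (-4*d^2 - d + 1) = -24*d^5 + 10*d^4 - 6*d^3 + 6*d - 2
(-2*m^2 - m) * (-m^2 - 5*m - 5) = 2*m^4 + 11*m^3 + 15*m^2 + 5*m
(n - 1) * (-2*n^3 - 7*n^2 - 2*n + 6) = -2*n^4 - 5*n^3 + 5*n^2 + 8*n - 6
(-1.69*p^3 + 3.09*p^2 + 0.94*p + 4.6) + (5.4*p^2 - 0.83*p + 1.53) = -1.69*p^3 + 8.49*p^2 + 0.11*p + 6.13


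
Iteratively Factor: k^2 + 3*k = (k)*(k + 3)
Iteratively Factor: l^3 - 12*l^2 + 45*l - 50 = (l - 5)*(l^2 - 7*l + 10) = (l - 5)^2*(l - 2)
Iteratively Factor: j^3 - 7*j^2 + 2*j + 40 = (j - 5)*(j^2 - 2*j - 8) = (j - 5)*(j - 4)*(j + 2)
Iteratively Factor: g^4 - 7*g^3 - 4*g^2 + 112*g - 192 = (g - 4)*(g^3 - 3*g^2 - 16*g + 48) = (g - 4)*(g - 3)*(g^2 - 16) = (g - 4)*(g - 3)*(g + 4)*(g - 4)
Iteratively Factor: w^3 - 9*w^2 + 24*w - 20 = (w - 5)*(w^2 - 4*w + 4) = (w - 5)*(w - 2)*(w - 2)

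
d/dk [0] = 0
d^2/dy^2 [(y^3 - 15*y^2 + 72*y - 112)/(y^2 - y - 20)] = 12*(13*y^3 - 196*y^2 + 976*y - 1632)/(y^6 - 3*y^5 - 57*y^4 + 119*y^3 + 1140*y^2 - 1200*y - 8000)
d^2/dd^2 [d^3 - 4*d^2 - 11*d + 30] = 6*d - 8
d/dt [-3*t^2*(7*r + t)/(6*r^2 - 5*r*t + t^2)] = 3*t*(-t*(5*r - 2*t)*(7*r + t) + (-14*r - 3*t)*(6*r^2 - 5*r*t + t^2))/(6*r^2 - 5*r*t + t^2)^2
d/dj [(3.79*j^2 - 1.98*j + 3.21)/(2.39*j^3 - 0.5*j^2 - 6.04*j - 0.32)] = (-9.0581*j^4 + 9.4644*j^3 - 46.8973*j^2 + 0.784400000000002*j + 20.022)/(5.7121*j^6 - 2.39*j^5 - 28.6212*j^4 + 4.5104*j^3 + 36.8016*j^2 + 3.8656*j + 0.1024)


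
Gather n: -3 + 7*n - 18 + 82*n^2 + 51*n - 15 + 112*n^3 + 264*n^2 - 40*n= 112*n^3 + 346*n^2 + 18*n - 36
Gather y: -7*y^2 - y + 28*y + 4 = -7*y^2 + 27*y + 4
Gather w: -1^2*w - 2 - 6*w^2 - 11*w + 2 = -6*w^2 - 12*w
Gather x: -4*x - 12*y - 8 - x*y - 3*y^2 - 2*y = x*(-y - 4) - 3*y^2 - 14*y - 8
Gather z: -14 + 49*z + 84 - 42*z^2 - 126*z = -42*z^2 - 77*z + 70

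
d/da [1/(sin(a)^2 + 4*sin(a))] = -2*(sin(a) + 2)*cos(a)/((sin(a) + 4)^2*sin(a)^2)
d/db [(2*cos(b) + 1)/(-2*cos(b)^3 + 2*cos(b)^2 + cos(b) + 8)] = -(62*sin(b) + 2*sin(3*b) + 4*sin(4*b))/(cos(b) - 2*cos(2*b) + cos(3*b) - 18)^2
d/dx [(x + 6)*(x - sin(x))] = x - (x + 6)*(cos(x) - 1) - sin(x)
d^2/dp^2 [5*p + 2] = 0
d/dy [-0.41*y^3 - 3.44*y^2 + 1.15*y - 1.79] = -1.23*y^2 - 6.88*y + 1.15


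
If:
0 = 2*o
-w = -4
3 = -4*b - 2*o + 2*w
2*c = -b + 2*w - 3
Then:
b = 5/4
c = 15/8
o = 0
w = 4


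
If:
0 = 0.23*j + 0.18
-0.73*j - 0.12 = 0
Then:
No Solution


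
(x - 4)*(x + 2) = x^2 - 2*x - 8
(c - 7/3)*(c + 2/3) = c^2 - 5*c/3 - 14/9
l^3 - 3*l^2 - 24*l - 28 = (l - 7)*(l + 2)^2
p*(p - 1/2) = p^2 - p/2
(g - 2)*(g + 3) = g^2 + g - 6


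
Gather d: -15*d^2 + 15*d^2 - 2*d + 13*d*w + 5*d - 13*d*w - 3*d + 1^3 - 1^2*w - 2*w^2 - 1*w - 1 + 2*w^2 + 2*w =0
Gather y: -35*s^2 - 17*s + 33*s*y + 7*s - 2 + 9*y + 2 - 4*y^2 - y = -35*s^2 - 10*s - 4*y^2 + y*(33*s + 8)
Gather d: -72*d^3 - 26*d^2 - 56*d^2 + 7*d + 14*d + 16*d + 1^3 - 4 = -72*d^3 - 82*d^2 + 37*d - 3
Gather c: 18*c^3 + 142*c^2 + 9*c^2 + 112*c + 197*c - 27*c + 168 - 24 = 18*c^3 + 151*c^2 + 282*c + 144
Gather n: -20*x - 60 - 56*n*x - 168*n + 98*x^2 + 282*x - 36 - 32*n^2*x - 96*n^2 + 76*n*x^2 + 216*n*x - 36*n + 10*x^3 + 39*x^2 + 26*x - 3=n^2*(-32*x - 96) + n*(76*x^2 + 160*x - 204) + 10*x^3 + 137*x^2 + 288*x - 99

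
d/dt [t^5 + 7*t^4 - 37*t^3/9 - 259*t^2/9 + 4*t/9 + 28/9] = 5*t^4 + 28*t^3 - 37*t^2/3 - 518*t/9 + 4/9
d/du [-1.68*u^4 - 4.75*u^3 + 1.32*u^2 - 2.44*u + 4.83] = -6.72*u^3 - 14.25*u^2 + 2.64*u - 2.44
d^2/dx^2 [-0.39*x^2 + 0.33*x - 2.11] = -0.780000000000000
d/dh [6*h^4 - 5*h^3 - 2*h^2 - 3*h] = 24*h^3 - 15*h^2 - 4*h - 3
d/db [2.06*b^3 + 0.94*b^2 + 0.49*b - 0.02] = 6.18*b^2 + 1.88*b + 0.49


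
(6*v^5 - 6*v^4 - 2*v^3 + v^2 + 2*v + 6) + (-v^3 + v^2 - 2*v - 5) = 6*v^5 - 6*v^4 - 3*v^3 + 2*v^2 + 1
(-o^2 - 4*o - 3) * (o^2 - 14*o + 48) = -o^4 + 10*o^3 + 5*o^2 - 150*o - 144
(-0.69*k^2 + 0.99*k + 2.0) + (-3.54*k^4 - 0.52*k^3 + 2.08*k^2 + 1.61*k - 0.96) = -3.54*k^4 - 0.52*k^3 + 1.39*k^2 + 2.6*k + 1.04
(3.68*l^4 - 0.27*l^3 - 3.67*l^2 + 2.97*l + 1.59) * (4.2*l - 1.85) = 15.456*l^5 - 7.942*l^4 - 14.9145*l^3 + 19.2635*l^2 + 1.1835*l - 2.9415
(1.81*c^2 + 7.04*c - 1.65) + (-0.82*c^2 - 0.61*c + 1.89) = 0.99*c^2 + 6.43*c + 0.24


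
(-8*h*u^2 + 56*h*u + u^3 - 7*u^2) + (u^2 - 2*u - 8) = -8*h*u^2 + 56*h*u + u^3 - 6*u^2 - 2*u - 8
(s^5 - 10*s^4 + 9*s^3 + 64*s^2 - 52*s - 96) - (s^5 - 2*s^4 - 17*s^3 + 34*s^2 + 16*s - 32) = -8*s^4 + 26*s^3 + 30*s^2 - 68*s - 64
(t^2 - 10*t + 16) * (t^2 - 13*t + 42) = t^4 - 23*t^3 + 188*t^2 - 628*t + 672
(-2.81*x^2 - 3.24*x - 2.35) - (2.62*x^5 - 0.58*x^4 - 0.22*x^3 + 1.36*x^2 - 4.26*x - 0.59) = -2.62*x^5 + 0.58*x^4 + 0.22*x^3 - 4.17*x^2 + 1.02*x - 1.76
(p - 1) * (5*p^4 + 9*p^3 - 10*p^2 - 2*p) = 5*p^5 + 4*p^4 - 19*p^3 + 8*p^2 + 2*p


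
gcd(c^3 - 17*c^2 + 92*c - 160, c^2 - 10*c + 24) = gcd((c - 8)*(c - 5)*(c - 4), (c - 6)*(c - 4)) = c - 4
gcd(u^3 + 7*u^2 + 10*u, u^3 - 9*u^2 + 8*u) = u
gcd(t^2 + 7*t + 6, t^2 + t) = t + 1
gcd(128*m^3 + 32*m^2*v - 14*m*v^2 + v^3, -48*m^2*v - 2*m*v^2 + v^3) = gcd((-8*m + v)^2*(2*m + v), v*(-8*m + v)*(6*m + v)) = -8*m + v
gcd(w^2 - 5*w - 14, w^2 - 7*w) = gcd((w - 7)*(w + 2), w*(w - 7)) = w - 7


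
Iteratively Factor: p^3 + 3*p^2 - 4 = (p - 1)*(p^2 + 4*p + 4) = (p - 1)*(p + 2)*(p + 2)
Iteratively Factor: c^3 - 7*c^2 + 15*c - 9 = (c - 1)*(c^2 - 6*c + 9) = (c - 3)*(c - 1)*(c - 3)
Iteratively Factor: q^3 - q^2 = (q)*(q^2 - q) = q*(q - 1)*(q)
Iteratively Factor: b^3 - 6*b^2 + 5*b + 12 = (b - 4)*(b^2 - 2*b - 3) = (b - 4)*(b + 1)*(b - 3)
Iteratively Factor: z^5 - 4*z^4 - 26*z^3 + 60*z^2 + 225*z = (z + 3)*(z^4 - 7*z^3 - 5*z^2 + 75*z) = (z - 5)*(z + 3)*(z^3 - 2*z^2 - 15*z) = z*(z - 5)*(z + 3)*(z^2 - 2*z - 15) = z*(z - 5)*(z + 3)^2*(z - 5)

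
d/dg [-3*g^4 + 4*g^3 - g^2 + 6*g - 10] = -12*g^3 + 12*g^2 - 2*g + 6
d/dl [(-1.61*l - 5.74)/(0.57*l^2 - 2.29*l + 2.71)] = (0.9177*l^2 + 6.5436*l - 17.5077)/(0.3249*l^4 - 2.6106*l^3 + 8.3335*l^2 - 12.4118*l + 7.3441)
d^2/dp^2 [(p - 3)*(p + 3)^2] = 6*p + 6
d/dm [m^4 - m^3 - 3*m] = 4*m^3 - 3*m^2 - 3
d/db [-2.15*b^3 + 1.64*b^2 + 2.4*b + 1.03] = -6.45*b^2 + 3.28*b + 2.4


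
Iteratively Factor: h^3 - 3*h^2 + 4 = (h - 2)*(h^2 - h - 2) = (h - 2)^2*(h + 1)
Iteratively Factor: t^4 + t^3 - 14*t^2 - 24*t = (t + 2)*(t^3 - t^2 - 12*t) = (t + 2)*(t + 3)*(t^2 - 4*t) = t*(t + 2)*(t + 3)*(t - 4)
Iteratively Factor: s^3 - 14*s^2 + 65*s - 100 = (s - 5)*(s^2 - 9*s + 20) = (s - 5)*(s - 4)*(s - 5)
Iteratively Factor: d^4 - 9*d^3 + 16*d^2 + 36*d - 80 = (d - 4)*(d^3 - 5*d^2 - 4*d + 20) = (d - 4)*(d - 2)*(d^2 - 3*d - 10) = (d - 5)*(d - 4)*(d - 2)*(d + 2)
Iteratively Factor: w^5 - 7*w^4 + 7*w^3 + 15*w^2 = (w)*(w^4 - 7*w^3 + 7*w^2 + 15*w) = w*(w - 5)*(w^3 - 2*w^2 - 3*w) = w*(w - 5)*(w + 1)*(w^2 - 3*w) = w^2*(w - 5)*(w + 1)*(w - 3)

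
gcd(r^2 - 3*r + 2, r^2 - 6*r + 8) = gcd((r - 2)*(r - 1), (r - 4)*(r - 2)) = r - 2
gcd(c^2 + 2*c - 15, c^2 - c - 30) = c + 5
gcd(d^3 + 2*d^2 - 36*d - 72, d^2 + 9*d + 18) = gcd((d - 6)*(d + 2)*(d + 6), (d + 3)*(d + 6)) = d + 6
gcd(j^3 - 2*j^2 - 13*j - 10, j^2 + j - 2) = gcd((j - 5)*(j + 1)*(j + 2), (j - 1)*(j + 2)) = j + 2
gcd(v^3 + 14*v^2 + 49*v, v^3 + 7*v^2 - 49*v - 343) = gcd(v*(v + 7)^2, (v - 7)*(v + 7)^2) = v^2 + 14*v + 49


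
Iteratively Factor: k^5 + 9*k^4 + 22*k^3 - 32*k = (k)*(k^4 + 9*k^3 + 22*k^2 - 32) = k*(k + 2)*(k^3 + 7*k^2 + 8*k - 16) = k*(k + 2)*(k + 4)*(k^2 + 3*k - 4) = k*(k + 2)*(k + 4)^2*(k - 1)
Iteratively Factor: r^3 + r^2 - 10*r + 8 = (r + 4)*(r^2 - 3*r + 2) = (r - 1)*(r + 4)*(r - 2)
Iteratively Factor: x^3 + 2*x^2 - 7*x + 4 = (x - 1)*(x^2 + 3*x - 4) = (x - 1)^2*(x + 4)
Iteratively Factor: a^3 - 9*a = (a + 3)*(a^2 - 3*a) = a*(a + 3)*(a - 3)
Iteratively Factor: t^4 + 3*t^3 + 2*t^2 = (t + 2)*(t^3 + t^2) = (t + 1)*(t + 2)*(t^2) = t*(t + 1)*(t + 2)*(t)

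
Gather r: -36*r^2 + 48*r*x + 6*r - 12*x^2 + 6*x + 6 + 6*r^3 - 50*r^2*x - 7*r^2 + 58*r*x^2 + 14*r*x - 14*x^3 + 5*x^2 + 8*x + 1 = 6*r^3 + r^2*(-50*x - 43) + r*(58*x^2 + 62*x + 6) - 14*x^3 - 7*x^2 + 14*x + 7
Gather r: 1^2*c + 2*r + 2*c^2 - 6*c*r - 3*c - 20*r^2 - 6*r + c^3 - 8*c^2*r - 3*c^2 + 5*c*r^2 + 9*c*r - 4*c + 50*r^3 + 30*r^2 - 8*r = c^3 - c^2 - 6*c + 50*r^3 + r^2*(5*c + 10) + r*(-8*c^2 + 3*c - 12)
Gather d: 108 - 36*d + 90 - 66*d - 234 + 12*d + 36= -90*d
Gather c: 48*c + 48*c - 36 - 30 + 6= 96*c - 60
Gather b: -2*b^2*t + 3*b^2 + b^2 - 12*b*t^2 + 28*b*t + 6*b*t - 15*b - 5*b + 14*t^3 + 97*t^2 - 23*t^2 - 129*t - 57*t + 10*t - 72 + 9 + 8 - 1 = b^2*(4 - 2*t) + b*(-12*t^2 + 34*t - 20) + 14*t^3 + 74*t^2 - 176*t - 56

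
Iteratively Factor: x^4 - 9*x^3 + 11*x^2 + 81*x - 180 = (x - 4)*(x^3 - 5*x^2 - 9*x + 45) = (x - 4)*(x + 3)*(x^2 - 8*x + 15) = (x - 4)*(x - 3)*(x + 3)*(x - 5)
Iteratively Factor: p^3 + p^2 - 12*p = (p - 3)*(p^2 + 4*p) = p*(p - 3)*(p + 4)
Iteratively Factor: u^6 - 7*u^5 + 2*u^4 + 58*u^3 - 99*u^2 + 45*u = (u - 1)*(u^5 - 6*u^4 - 4*u^3 + 54*u^2 - 45*u) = u*(u - 1)*(u^4 - 6*u^3 - 4*u^2 + 54*u - 45) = u*(u - 1)^2*(u^3 - 5*u^2 - 9*u + 45) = u*(u - 3)*(u - 1)^2*(u^2 - 2*u - 15) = u*(u - 3)*(u - 1)^2*(u + 3)*(u - 5)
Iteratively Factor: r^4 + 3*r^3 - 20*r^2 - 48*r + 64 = (r - 1)*(r^3 + 4*r^2 - 16*r - 64) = (r - 1)*(r + 4)*(r^2 - 16) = (r - 1)*(r + 4)^2*(r - 4)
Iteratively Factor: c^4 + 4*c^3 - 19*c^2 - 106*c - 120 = (c + 4)*(c^3 - 19*c - 30) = (c + 3)*(c + 4)*(c^2 - 3*c - 10) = (c + 2)*(c + 3)*(c + 4)*(c - 5)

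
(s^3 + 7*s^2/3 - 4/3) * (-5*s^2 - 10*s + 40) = -5*s^5 - 65*s^4/3 + 50*s^3/3 + 100*s^2 + 40*s/3 - 160/3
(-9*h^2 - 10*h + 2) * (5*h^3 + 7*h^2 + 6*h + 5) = -45*h^5 - 113*h^4 - 114*h^3 - 91*h^2 - 38*h + 10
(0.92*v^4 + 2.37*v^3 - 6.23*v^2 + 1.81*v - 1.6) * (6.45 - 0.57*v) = -0.5244*v^5 + 4.5831*v^4 + 18.8376*v^3 - 41.2152*v^2 + 12.5865*v - 10.32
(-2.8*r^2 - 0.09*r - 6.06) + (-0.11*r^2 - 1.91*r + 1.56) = -2.91*r^2 - 2.0*r - 4.5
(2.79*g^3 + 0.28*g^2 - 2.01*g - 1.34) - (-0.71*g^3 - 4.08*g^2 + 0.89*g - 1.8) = 3.5*g^3 + 4.36*g^2 - 2.9*g + 0.46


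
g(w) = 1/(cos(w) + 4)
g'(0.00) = 0.00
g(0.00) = 0.20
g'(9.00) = 0.04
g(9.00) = 0.32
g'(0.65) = 0.03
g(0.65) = 0.21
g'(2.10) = 0.07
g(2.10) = 0.29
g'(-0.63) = -0.03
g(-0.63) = 0.21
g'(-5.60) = 0.03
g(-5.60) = 0.21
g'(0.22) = 0.01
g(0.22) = 0.20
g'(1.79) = 0.07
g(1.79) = 0.26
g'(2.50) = 0.06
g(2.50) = 0.31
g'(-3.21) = 0.01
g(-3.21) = 0.33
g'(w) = sin(w)/(cos(w) + 4)^2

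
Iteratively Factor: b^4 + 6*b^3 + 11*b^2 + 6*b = (b + 3)*(b^3 + 3*b^2 + 2*b) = (b + 1)*(b + 3)*(b^2 + 2*b) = (b + 1)*(b + 2)*(b + 3)*(b)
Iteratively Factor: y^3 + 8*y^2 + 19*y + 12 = (y + 4)*(y^2 + 4*y + 3) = (y + 3)*(y + 4)*(y + 1)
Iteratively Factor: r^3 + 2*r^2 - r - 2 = (r - 1)*(r^2 + 3*r + 2) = (r - 1)*(r + 2)*(r + 1)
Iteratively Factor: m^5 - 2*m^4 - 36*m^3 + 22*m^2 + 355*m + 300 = (m + 3)*(m^4 - 5*m^3 - 21*m^2 + 85*m + 100) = (m + 3)*(m + 4)*(m^3 - 9*m^2 + 15*m + 25) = (m + 1)*(m + 3)*(m + 4)*(m^2 - 10*m + 25) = (m - 5)*(m + 1)*(m + 3)*(m + 4)*(m - 5)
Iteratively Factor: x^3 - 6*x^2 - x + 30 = (x - 3)*(x^2 - 3*x - 10) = (x - 5)*(x - 3)*(x + 2)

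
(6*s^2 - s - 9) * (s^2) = 6*s^4 - s^3 - 9*s^2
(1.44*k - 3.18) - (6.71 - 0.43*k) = 1.87*k - 9.89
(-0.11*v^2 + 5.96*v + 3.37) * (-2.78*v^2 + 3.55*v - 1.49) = 0.3058*v^4 - 16.9593*v^3 + 11.9533*v^2 + 3.0831*v - 5.0213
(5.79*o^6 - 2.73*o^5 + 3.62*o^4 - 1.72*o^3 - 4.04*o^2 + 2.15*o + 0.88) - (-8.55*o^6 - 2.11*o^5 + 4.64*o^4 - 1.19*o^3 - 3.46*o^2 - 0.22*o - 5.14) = 14.34*o^6 - 0.62*o^5 - 1.02*o^4 - 0.53*o^3 - 0.58*o^2 + 2.37*o + 6.02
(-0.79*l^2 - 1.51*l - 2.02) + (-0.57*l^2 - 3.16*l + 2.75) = -1.36*l^2 - 4.67*l + 0.73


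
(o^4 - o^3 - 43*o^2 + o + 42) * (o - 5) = o^5 - 6*o^4 - 38*o^3 + 216*o^2 + 37*o - 210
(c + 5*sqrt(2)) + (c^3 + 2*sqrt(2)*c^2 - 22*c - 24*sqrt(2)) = c^3 + 2*sqrt(2)*c^2 - 21*c - 19*sqrt(2)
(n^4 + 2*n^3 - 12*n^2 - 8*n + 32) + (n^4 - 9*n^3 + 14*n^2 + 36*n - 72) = 2*n^4 - 7*n^3 + 2*n^2 + 28*n - 40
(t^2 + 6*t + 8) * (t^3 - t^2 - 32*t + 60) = t^5 + 5*t^4 - 30*t^3 - 140*t^2 + 104*t + 480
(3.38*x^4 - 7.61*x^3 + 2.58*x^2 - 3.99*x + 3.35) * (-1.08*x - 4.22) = -3.6504*x^5 - 6.0448*x^4 + 29.3278*x^3 - 6.5784*x^2 + 13.2198*x - 14.137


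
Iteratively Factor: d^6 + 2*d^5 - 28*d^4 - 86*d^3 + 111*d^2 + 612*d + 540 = (d - 5)*(d^5 + 7*d^4 + 7*d^3 - 51*d^2 - 144*d - 108) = (d - 5)*(d + 2)*(d^4 + 5*d^3 - 3*d^2 - 45*d - 54) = (d - 5)*(d - 3)*(d + 2)*(d^3 + 8*d^2 + 21*d + 18) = (d - 5)*(d - 3)*(d + 2)*(d + 3)*(d^2 + 5*d + 6) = (d - 5)*(d - 3)*(d + 2)^2*(d + 3)*(d + 3)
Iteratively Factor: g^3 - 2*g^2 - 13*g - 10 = (g + 2)*(g^2 - 4*g - 5) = (g + 1)*(g + 2)*(g - 5)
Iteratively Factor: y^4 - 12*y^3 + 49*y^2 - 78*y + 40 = (y - 1)*(y^3 - 11*y^2 + 38*y - 40) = (y - 2)*(y - 1)*(y^2 - 9*y + 20) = (y - 4)*(y - 2)*(y - 1)*(y - 5)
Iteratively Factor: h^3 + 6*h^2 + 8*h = (h + 4)*(h^2 + 2*h) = h*(h + 4)*(h + 2)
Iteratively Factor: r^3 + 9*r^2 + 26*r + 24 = (r + 2)*(r^2 + 7*r + 12) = (r + 2)*(r + 3)*(r + 4)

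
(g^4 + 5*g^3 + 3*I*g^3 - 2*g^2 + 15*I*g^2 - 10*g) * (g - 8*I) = g^5 + 5*g^4 - 5*I*g^4 + 22*g^3 - 25*I*g^3 + 110*g^2 + 16*I*g^2 + 80*I*g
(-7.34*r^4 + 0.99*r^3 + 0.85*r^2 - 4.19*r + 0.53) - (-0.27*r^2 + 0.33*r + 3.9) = -7.34*r^4 + 0.99*r^3 + 1.12*r^2 - 4.52*r - 3.37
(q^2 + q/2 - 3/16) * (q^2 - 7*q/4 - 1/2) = q^4 - 5*q^3/4 - 25*q^2/16 + 5*q/64 + 3/32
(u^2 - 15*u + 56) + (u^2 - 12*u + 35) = 2*u^2 - 27*u + 91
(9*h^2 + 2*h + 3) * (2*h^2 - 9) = 18*h^4 + 4*h^3 - 75*h^2 - 18*h - 27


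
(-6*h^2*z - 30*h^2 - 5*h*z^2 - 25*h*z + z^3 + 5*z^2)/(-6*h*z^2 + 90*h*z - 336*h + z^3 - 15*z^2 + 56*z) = (h*z + 5*h + z^2 + 5*z)/(z^2 - 15*z + 56)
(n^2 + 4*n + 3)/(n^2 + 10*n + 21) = (n + 1)/(n + 7)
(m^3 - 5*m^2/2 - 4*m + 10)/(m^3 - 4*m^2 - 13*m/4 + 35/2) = 2*(m - 2)/(2*m - 7)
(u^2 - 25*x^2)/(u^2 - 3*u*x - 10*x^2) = (u + 5*x)/(u + 2*x)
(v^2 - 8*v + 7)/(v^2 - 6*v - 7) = (v - 1)/(v + 1)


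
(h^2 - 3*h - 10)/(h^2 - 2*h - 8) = (h - 5)/(h - 4)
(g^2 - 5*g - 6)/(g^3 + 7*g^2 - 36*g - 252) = (g + 1)/(g^2 + 13*g + 42)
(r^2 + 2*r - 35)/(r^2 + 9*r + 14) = (r - 5)/(r + 2)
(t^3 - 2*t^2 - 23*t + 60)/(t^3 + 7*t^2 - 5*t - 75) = (t - 4)/(t + 5)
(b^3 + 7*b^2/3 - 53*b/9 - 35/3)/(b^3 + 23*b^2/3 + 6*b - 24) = (9*b^2 - 6*b - 35)/(3*(3*b^2 + 14*b - 24))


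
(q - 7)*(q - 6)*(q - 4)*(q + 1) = q^4 - 16*q^3 + 77*q^2 - 74*q - 168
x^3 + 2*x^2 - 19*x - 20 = (x - 4)*(x + 1)*(x + 5)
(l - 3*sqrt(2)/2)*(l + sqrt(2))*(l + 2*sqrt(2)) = l^3 + 3*sqrt(2)*l^2/2 - 5*l - 6*sqrt(2)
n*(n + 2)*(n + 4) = n^3 + 6*n^2 + 8*n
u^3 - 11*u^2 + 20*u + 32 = (u - 8)*(u - 4)*(u + 1)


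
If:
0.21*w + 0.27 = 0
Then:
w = -1.29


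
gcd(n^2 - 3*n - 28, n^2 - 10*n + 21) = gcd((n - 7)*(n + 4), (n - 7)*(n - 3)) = n - 7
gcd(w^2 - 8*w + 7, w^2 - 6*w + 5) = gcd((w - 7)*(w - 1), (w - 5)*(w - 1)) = w - 1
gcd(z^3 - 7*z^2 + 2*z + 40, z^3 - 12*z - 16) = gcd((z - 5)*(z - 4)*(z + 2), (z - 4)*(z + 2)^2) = z^2 - 2*z - 8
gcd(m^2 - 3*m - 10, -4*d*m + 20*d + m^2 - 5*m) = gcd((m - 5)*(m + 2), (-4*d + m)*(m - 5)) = m - 5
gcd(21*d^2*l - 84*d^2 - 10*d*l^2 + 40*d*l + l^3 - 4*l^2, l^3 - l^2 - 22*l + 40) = l - 4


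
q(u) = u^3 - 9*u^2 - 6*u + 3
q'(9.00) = 75.00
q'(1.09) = -22.06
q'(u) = 3*u^2 - 18*u - 6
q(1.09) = -12.94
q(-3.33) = -113.75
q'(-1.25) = 21.19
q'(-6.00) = 210.00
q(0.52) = -2.41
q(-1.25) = -5.52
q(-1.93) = -26.13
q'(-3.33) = 87.21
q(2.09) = -39.72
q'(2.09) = -30.52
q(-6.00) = -501.00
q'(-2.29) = 50.95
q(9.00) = -51.00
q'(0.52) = -14.55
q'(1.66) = -27.61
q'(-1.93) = 39.91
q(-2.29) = -42.47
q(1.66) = -27.19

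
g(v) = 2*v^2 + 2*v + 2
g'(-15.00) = -58.00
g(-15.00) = 422.00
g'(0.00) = 2.00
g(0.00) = 2.00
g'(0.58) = 4.32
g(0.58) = 3.83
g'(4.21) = 18.84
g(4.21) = 45.87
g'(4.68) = 20.72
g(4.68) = 55.16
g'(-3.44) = -11.76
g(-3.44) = 18.79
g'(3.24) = 14.96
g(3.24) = 29.48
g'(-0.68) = -0.72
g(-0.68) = 1.56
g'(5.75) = 25.00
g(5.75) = 79.62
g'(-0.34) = 0.64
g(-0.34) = 1.55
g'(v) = 4*v + 2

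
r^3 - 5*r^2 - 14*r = r*(r - 7)*(r + 2)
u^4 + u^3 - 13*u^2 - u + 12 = (u - 3)*(u - 1)*(u + 1)*(u + 4)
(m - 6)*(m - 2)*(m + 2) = m^3 - 6*m^2 - 4*m + 24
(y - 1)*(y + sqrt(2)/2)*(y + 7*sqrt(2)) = y^3 - y^2 + 15*sqrt(2)*y^2/2 - 15*sqrt(2)*y/2 + 7*y - 7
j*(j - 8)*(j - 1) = j^3 - 9*j^2 + 8*j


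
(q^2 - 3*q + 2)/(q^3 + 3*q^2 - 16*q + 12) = 1/(q + 6)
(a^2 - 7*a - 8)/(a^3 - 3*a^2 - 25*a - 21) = (a - 8)/(a^2 - 4*a - 21)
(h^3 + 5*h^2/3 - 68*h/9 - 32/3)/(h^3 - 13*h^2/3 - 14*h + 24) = (9*h^2 - 12*h - 32)/(3*(3*h^2 - 22*h + 24))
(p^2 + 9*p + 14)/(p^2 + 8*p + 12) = (p + 7)/(p + 6)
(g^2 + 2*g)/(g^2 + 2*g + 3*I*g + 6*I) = g/(g + 3*I)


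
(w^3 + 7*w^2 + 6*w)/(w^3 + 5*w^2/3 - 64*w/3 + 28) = 3*w*(w + 1)/(3*w^2 - 13*w + 14)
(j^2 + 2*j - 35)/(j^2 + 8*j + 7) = (j - 5)/(j + 1)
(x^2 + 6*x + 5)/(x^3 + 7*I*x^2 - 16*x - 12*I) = (x^2 + 6*x + 5)/(x^3 + 7*I*x^2 - 16*x - 12*I)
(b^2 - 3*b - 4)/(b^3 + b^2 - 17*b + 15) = (b^2 - 3*b - 4)/(b^3 + b^2 - 17*b + 15)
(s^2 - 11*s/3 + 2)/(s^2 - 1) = (s^2 - 11*s/3 + 2)/(s^2 - 1)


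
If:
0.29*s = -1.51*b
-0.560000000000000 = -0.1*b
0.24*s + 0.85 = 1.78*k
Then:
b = 5.60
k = -3.45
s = -29.16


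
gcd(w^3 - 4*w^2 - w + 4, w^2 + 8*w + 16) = 1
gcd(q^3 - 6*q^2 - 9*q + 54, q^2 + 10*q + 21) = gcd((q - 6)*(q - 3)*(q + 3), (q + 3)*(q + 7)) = q + 3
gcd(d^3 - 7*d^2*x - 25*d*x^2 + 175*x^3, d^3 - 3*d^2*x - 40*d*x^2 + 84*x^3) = -d + 7*x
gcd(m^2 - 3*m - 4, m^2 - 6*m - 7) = m + 1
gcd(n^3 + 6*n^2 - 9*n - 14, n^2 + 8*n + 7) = n^2 + 8*n + 7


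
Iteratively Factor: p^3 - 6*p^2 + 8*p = (p)*(p^2 - 6*p + 8) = p*(p - 2)*(p - 4)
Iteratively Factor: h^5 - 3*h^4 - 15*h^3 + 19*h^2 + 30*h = (h)*(h^4 - 3*h^3 - 15*h^2 + 19*h + 30) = h*(h - 5)*(h^3 + 2*h^2 - 5*h - 6) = h*(h - 5)*(h + 1)*(h^2 + h - 6) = h*(h - 5)*(h + 1)*(h + 3)*(h - 2)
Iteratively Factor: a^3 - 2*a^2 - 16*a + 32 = (a - 4)*(a^2 + 2*a - 8) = (a - 4)*(a - 2)*(a + 4)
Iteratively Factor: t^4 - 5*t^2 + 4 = (t - 2)*(t^3 + 2*t^2 - t - 2) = (t - 2)*(t - 1)*(t^2 + 3*t + 2) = (t - 2)*(t - 1)*(t + 1)*(t + 2)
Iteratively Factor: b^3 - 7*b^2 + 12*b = (b - 4)*(b^2 - 3*b) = b*(b - 4)*(b - 3)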